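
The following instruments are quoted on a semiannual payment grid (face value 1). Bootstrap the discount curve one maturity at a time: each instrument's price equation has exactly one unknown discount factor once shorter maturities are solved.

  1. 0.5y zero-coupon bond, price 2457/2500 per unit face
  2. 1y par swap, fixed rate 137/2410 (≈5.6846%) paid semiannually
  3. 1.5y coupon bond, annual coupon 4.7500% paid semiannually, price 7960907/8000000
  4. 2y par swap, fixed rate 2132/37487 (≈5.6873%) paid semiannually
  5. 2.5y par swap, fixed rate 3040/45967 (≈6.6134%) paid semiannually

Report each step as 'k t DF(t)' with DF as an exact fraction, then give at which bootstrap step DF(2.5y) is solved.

1 1/2 2457/2500
2 1 2363/2500
3 3/2 9273/10000
4 2 4467/5000
5 5/2 106/125
DF(2.5y) is solved at step 5

step 1 [0.5y] zero: DF = P = 2457/2500 ≈ 0.982800
step 2 [1y] swap r/2=137/4820: DF=(1 − 137/4820·(0.982800))/(1+137/4820) = 2363/2500 ≈ 0.945200
step 3 [1.5y] bond c/2=19/800: DF=(7960907/8000000 − 19/800·(0.982800+0.945200))/(1+19/800) = 9273/10000 ≈ 0.927300
step 4 [2y] swap r/2=1066/37487: DF=(1 − 1066/37487·(0.982800+0.945200+0.927300))/(1+1066/37487) = 4467/5000 ≈ 0.893400
step 5 [2.5y] swap r/2=1520/45967: DF=(1 − 1520/45967·(0.982800+0.945200+0.927300+0.893400))/(1+1520/45967) = 106/125 ≈ 0.848000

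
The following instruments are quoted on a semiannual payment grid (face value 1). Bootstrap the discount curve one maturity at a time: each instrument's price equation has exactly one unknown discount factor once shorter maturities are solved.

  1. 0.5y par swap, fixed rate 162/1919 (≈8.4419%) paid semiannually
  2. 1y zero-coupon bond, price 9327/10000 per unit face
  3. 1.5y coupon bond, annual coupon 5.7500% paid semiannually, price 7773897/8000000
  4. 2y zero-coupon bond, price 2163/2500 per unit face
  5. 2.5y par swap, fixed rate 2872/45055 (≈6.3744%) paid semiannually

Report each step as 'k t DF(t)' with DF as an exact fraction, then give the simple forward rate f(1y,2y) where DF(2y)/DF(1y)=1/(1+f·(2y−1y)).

1 1/2 1919/2000
2 1 9327/10000
3 3/2 8917/10000
4 2 2163/2500
5 5/2 2141/2500
f(1y,2y) = ((9327/10000)/(2163/2500) − 1)/(1) = 225/2884 ≈ 7.8017%

step 1 [0.5y] swap r/2=81/1919: DF=(1 − 81/1919·(0))/(1+81/1919) = 1919/2000 ≈ 0.959500
step 2 [1y] zero: DF = P = 9327/10000 ≈ 0.932700
step 3 [1.5y] bond c/2=23/800: DF=(7773897/8000000 − 23/800·(0.959500+0.932700))/(1+23/800) = 8917/10000 ≈ 0.891700
step 4 [2y] zero: DF = P = 2163/2500 ≈ 0.865200
step 5 [2.5y] swap r/2=1436/45055: DF=(1 − 1436/45055·(0.959500+0.932700+0.891700+0.865200))/(1+1436/45055) = 2141/2500 ≈ 0.856400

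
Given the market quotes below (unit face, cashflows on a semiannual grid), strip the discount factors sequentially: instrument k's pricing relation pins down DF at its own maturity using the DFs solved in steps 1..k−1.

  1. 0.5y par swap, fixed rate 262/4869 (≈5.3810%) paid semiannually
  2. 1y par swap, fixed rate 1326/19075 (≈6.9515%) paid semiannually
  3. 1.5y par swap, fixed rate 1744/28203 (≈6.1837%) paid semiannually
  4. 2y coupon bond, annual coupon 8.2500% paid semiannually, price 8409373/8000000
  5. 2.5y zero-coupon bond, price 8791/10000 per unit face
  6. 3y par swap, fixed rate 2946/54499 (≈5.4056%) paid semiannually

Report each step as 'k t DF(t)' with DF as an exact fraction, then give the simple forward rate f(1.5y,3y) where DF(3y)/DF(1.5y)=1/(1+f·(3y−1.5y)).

step 1 [0.5y] swap r/2=131/4869: DF=(1 − 131/4869·(0))/(1+131/4869) = 4869/5000 ≈ 0.973800
step 2 [1y] swap r/2=663/19075: DF=(1 − 663/19075·(0.973800))/(1+663/19075) = 9337/10000 ≈ 0.933700
step 3 [1.5y] swap r/2=872/28203: DF=(1 − 872/28203·(0.973800+0.933700))/(1+872/28203) = 1141/1250 ≈ 0.912800
step 4 [2y] bond c/2=33/800: DF=(8409373/8000000 − 33/800·(0.973800+0.933700+0.912800))/(1+33/800) = 4489/5000 ≈ 0.897800
step 5 [2.5y] zero: DF = P = 8791/10000 ≈ 0.879100
step 6 [3y] swap r/2=1473/54499: DF=(1 − 1473/54499·(0.973800+0.933700+0.912800+0.897800+0.879100))/(1+1473/54499) = 8527/10000 ≈ 0.852700

1 1/2 4869/5000
2 1 9337/10000
3 3/2 1141/1250
4 2 4489/5000
5 5/2 8791/10000
6 3 8527/10000
f(1.5y,3y) = ((1141/1250)/(8527/10000) − 1)/(3/2) = 1202/25581 ≈ 4.6988%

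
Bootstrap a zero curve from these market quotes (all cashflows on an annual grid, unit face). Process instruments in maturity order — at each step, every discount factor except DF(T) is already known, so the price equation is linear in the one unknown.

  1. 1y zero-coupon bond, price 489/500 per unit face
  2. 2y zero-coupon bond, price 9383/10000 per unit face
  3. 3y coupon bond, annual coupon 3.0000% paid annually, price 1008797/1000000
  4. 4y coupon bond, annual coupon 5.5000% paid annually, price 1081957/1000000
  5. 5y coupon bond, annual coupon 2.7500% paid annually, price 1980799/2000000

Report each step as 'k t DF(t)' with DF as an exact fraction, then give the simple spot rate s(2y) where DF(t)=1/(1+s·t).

step 1 [1y] zero: DF = P = 489/500 ≈ 0.978000
step 2 [2y] zero: DF = P = 9383/10000 ≈ 0.938300
step 3 [3y] bond c/1=3/100: DF=(1008797/1000000 − 3/100·(0.978000+0.938300))/(1+3/100) = 2309/2500 ≈ 0.923600
step 4 [4y] bond c/1=11/200: DF=(1081957/1000000 − 11/200·(0.978000+0.938300+0.923600))/(1+11/200) = 351/400 ≈ 0.877500
step 5 [5y] bond c/1=11/400: DF=(1980799/2000000 − 11/400·(0.978000+0.938300+0.923600+0.877500))/(1+11/400) = 2161/2500 ≈ 0.864400

1 1 489/500
2 2 9383/10000
3 3 2309/2500
4 4 351/400
5 5 2161/2500
s(2y) = (1/(9383/10000) − 1)/(2) = 617/18766 ≈ 3.2879%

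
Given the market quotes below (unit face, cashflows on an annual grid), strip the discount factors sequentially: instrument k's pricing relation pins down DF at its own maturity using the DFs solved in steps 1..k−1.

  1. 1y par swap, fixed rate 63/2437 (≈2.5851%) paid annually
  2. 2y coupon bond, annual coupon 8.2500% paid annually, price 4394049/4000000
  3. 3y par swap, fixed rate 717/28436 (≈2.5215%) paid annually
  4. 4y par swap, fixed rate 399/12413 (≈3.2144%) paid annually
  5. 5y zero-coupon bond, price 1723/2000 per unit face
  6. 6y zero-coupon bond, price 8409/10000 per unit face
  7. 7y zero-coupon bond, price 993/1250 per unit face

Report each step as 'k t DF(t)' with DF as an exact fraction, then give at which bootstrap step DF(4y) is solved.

1 1 2437/2500
2 2 1881/2000
3 3 9283/10000
4 4 8803/10000
5 5 1723/2000
6 6 8409/10000
7 7 993/1250
DF(4y) is solved at step 4

step 1 [1y] swap r/1=63/2437: DF=(1 − 63/2437·(0))/(1+63/2437) = 2437/2500 ≈ 0.974800
step 2 [2y] bond c/1=33/400: DF=(4394049/4000000 − 33/400·(0.974800))/(1+33/400) = 1881/2000 ≈ 0.940500
step 3 [3y] swap r/1=717/28436: DF=(1 − 717/28436·(0.974800+0.940500))/(1+717/28436) = 9283/10000 ≈ 0.928300
step 4 [4y] swap r/1=399/12413: DF=(1 − 399/12413·(0.974800+0.940500+0.928300))/(1+399/12413) = 8803/10000 ≈ 0.880300
step 5 [5y] zero: DF = P = 1723/2000 ≈ 0.861500
step 6 [6y] zero: DF = P = 8409/10000 ≈ 0.840900
step 7 [7y] zero: DF = P = 993/1250 ≈ 0.794400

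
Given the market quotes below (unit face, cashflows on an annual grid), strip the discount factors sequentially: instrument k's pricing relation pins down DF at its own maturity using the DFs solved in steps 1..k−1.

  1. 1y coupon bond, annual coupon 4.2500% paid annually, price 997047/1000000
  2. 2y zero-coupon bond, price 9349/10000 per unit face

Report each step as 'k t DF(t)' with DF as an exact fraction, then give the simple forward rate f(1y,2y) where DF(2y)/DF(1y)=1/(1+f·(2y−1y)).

1 1 2391/2500
2 2 9349/10000
f(1y,2y) = ((2391/2500)/(9349/10000) − 1)/(1) = 215/9349 ≈ 2.2997%

step 1 [1y] bond c/1=17/400: DF=(997047/1000000 − 17/400·(0))/(1+17/400) = 2391/2500 ≈ 0.956400
step 2 [2y] zero: DF = P = 9349/10000 ≈ 0.934900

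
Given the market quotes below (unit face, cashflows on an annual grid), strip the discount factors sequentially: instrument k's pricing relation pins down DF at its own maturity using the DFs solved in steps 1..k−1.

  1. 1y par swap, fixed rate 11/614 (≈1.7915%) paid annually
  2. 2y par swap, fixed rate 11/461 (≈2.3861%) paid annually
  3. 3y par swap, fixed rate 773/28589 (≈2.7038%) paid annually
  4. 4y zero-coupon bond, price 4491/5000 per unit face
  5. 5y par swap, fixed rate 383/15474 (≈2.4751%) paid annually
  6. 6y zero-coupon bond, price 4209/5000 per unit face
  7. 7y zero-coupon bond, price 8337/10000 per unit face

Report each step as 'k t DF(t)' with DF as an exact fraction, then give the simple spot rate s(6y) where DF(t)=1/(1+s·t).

1 1 614/625
2 2 4769/5000
3 3 9227/10000
4 4 4491/5000
5 5 8851/10000
6 6 4209/5000
7 7 8337/10000
s(6y) = (1/(4209/5000) − 1)/(6) = 791/25254 ≈ 3.1322%

step 1 [1y] swap r/1=11/614: DF=(1 − 11/614·(0))/(1+11/614) = 614/625 ≈ 0.982400
step 2 [2y] swap r/1=11/461: DF=(1 − 11/461·(0.982400))/(1+11/461) = 4769/5000 ≈ 0.953800
step 3 [3y] swap r/1=773/28589: DF=(1 − 773/28589·(0.982400+0.953800))/(1+773/28589) = 9227/10000 ≈ 0.922700
step 4 [4y] zero: DF = P = 4491/5000 ≈ 0.898200
step 5 [5y] swap r/1=383/15474: DF=(1 − 383/15474·(0.982400+0.953800+0.922700+0.898200))/(1+383/15474) = 8851/10000 ≈ 0.885100
step 6 [6y] zero: DF = P = 4209/5000 ≈ 0.841800
step 7 [7y] zero: DF = P = 8337/10000 ≈ 0.833700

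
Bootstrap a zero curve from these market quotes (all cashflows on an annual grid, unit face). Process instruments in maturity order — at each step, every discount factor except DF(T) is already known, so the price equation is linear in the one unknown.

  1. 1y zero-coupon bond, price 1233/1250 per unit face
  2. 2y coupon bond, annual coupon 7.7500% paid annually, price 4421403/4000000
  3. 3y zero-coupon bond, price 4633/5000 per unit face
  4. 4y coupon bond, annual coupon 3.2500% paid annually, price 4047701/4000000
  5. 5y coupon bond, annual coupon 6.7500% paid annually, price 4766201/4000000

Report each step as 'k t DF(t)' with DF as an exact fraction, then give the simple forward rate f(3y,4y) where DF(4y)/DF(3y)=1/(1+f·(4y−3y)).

step 1 [1y] zero: DF = P = 1233/1250 ≈ 0.986400
step 2 [2y] bond c/1=31/400: DF=(4421403/4000000 − 31/400·(0.986400))/(1+31/400) = 9549/10000 ≈ 0.954900
step 3 [3y] zero: DF = P = 4633/5000 ≈ 0.926600
step 4 [4y] bond c/1=13/400: DF=(4047701/4000000 − 13/400·(0.986400+0.954900+0.926600))/(1+13/400) = 4449/5000 ≈ 0.889800
step 5 [5y] bond c/1=27/400: DF=(4766201/4000000 − 27/400·(0.986400+0.954900+0.926600+0.889800))/(1+27/400) = 4393/5000 ≈ 0.878600

1 1 1233/1250
2 2 9549/10000
3 3 4633/5000
4 4 4449/5000
5 5 4393/5000
f(3y,4y) = ((4633/5000)/(4449/5000) − 1)/(1) = 184/4449 ≈ 4.1358%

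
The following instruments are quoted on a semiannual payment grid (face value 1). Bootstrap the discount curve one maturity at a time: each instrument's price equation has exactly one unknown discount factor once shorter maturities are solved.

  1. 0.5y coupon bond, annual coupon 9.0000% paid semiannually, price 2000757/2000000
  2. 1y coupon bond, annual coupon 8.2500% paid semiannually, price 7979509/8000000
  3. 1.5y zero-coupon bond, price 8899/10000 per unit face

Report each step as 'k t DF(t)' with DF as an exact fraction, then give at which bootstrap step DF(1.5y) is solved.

step 1 [0.5y] bond c/2=9/200: DF=(2000757/2000000 − 9/200·(0))/(1+9/200) = 9573/10000 ≈ 0.957300
step 2 [1y] bond c/2=33/800: DF=(7979509/8000000 − 33/800·(0.957300))/(1+33/800) = 23/25 ≈ 0.920000
step 3 [1.5y] zero: DF = P = 8899/10000 ≈ 0.889900

1 1/2 9573/10000
2 1 23/25
3 3/2 8899/10000
DF(1.5y) is solved at step 3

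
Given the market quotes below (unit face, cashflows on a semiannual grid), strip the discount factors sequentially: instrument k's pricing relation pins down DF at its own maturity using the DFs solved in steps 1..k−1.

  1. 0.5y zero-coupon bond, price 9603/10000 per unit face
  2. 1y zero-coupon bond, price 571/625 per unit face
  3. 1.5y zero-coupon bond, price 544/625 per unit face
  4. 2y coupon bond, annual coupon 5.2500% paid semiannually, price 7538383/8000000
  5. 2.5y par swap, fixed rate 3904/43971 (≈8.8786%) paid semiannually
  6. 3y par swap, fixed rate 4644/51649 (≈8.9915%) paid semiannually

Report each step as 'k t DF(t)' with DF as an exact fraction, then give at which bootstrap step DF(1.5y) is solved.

1 1/2 9603/10000
2 1 571/625
3 3/2 544/625
4 2 106/125
5 5/2 503/625
6 3 3839/5000
DF(1.5y) is solved at step 3

step 1 [0.5y] zero: DF = P = 9603/10000 ≈ 0.960300
step 2 [1y] zero: DF = P = 571/625 ≈ 0.913600
step 3 [1.5y] zero: DF = P = 544/625 ≈ 0.870400
step 4 [2y] bond c/2=21/800: DF=(7538383/8000000 − 21/800·(0.960300+0.913600+0.870400))/(1+21/800) = 106/125 ≈ 0.848000
step 5 [2.5y] swap r/2=1952/43971: DF=(1 − 1952/43971·(0.960300+0.913600+0.870400+0.848000))/(1+1952/43971) = 503/625 ≈ 0.804800
step 6 [3y] swap r/2=2322/51649: DF=(1 − 2322/51649·(0.960300+0.913600+0.870400+0.848000+0.804800))/(1+2322/51649) = 3839/5000 ≈ 0.767800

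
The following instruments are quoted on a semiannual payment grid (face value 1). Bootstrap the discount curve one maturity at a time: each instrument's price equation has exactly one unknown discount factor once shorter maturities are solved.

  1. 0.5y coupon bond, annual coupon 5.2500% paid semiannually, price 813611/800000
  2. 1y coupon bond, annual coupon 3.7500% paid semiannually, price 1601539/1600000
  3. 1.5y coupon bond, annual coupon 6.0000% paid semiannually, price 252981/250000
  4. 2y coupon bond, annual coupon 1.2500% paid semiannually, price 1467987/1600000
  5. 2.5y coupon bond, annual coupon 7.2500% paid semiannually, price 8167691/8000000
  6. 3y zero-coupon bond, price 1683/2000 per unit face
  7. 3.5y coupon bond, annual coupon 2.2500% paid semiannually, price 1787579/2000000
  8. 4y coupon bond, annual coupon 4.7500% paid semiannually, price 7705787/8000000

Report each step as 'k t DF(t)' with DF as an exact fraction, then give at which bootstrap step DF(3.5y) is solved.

step 1 [0.5y] bond c/2=21/800: DF=(813611/800000 − 21/800·(0))/(1+21/800) = 991/1000 ≈ 0.991000
step 2 [1y] bond c/2=3/160: DF=(1601539/1600000 − 3/160·(0.991000))/(1+3/160) = 9643/10000 ≈ 0.964300
step 3 [1.5y] bond c/2=3/100: DF=(252981/250000 − 3/100·(0.991000+0.964300))/(1+3/100) = 1851/2000 ≈ 0.925500
step 4 [2y] bond c/2=1/160: DF=(1467987/1600000 − 1/160·(0.991000+0.964300+0.925500))/(1+1/160) = 8939/10000 ≈ 0.893900
step 5 [2.5y] bond c/2=29/800: DF=(8167691/8000000 − 29/800·(0.991000+0.964300+0.925500+0.893900))/(1+29/800) = 2133/2500 ≈ 0.853200
step 6 [3y] zero: DF = P = 1683/2000 ≈ 0.841500
step 7 [3.5y] bond c/2=9/800: DF=(1787579/2000000 − 9/800·(0.991000+0.964300+0.925500+0.893900+0.853200+0.841500))/(1+9/800) = 823/1000 ≈ 0.823000
step 8 [4y] bond c/2=19/800: DF=(7705787/8000000 − 19/800·(0.991000+0.964300+0.925500+0.893900+0.853200+0.841500+0.823000))/(1+19/800) = 7949/10000 ≈ 0.794900

1 1/2 991/1000
2 1 9643/10000
3 3/2 1851/2000
4 2 8939/10000
5 5/2 2133/2500
6 3 1683/2000
7 7/2 823/1000
8 4 7949/10000
DF(3.5y) is solved at step 7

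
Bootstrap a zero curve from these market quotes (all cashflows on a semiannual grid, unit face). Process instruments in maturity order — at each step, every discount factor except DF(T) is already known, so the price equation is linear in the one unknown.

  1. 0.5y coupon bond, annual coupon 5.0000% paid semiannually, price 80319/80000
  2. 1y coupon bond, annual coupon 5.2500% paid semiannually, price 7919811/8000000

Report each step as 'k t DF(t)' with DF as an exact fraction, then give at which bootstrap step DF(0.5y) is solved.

step 1 [0.5y] bond c/2=1/40: DF=(80319/80000 − 1/40·(0))/(1+1/40) = 1959/2000 ≈ 0.979500
step 2 [1y] bond c/2=21/800: DF=(7919811/8000000 − 21/800·(0.979500))/(1+21/800) = 2349/2500 ≈ 0.939600

1 1/2 1959/2000
2 1 2349/2500
DF(0.5y) is solved at step 1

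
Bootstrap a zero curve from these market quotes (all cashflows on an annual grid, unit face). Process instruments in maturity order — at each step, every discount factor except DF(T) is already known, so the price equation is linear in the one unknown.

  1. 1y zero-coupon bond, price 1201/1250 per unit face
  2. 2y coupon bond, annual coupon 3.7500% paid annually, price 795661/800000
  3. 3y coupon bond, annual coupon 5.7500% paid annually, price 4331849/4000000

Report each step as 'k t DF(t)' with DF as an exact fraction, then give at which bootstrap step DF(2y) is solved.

step 1 [1y] zero: DF = P = 1201/1250 ≈ 0.960800
step 2 [2y] bond c/1=3/80: DF=(795661/800000 − 3/80·(0.960800))/(1+3/80) = 9239/10000 ≈ 0.923900
step 3 [3y] bond c/1=23/400: DF=(4331849/4000000 − 23/400·(0.960800+0.923900))/(1+23/400) = 576/625 ≈ 0.921600

1 1 1201/1250
2 2 9239/10000
3 3 576/625
DF(2y) is solved at step 2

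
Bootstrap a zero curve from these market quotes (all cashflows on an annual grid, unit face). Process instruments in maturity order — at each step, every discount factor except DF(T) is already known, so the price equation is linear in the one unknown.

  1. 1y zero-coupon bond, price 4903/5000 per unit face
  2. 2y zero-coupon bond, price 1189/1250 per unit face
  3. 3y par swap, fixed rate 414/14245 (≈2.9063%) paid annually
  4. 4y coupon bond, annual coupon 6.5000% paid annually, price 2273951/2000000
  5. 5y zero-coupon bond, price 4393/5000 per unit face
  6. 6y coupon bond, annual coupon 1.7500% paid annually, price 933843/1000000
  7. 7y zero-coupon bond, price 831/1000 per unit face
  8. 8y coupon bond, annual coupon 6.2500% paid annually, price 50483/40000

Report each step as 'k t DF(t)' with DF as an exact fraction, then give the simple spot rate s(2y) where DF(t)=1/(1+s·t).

step 1 [1y] zero: DF = P = 4903/5000 ≈ 0.980600
step 2 [2y] zero: DF = P = 1189/1250 ≈ 0.951200
step 3 [3y] swap r/1=414/14245: DF=(1 − 414/14245·(0.980600+0.951200))/(1+414/14245) = 2293/2500 ≈ 0.917200
step 4 [4y] bond c/1=13/200: DF=(2273951/2000000 − 13/200·(0.980600+0.951200+0.917200))/(1+13/200) = 8937/10000 ≈ 0.893700
step 5 [5y] zero: DF = P = 4393/5000 ≈ 0.878600
step 6 [6y] bond c/1=7/400: DF=(933843/1000000 − 7/400·(0.980600+0.951200+0.917200+0.893700+0.878600))/(1+7/400) = 8383/10000 ≈ 0.838300
step 7 [7y] zero: DF = P = 831/1000 ≈ 0.831000
step 8 [8y] bond c/1=1/16: DF=(50483/40000 − 1/16·(0.980600+0.951200+0.917200+0.893700+0.878600+0.838300+0.831000))/(1+1/16) = 4089/5000 ≈ 0.817800

1 1 4903/5000
2 2 1189/1250
3 3 2293/2500
4 4 8937/10000
5 5 4393/5000
6 6 8383/10000
7 7 831/1000
8 8 4089/5000
s(2y) = (1/(1189/1250) − 1)/(2) = 61/2378 ≈ 2.5652%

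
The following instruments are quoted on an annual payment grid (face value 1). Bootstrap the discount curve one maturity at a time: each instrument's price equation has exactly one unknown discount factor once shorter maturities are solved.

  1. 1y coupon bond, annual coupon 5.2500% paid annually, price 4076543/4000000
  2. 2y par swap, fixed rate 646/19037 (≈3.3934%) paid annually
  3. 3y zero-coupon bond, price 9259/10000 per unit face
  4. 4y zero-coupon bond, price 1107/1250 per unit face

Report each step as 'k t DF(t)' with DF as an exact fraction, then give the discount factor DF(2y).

step 1 [1y] bond c/1=21/400: DF=(4076543/4000000 − 21/400·(0))/(1+21/400) = 9683/10000 ≈ 0.968300
step 2 [2y] swap r/1=646/19037: DF=(1 − 646/19037·(0.968300))/(1+646/19037) = 4677/5000 ≈ 0.935400
step 3 [3y] zero: DF = P = 9259/10000 ≈ 0.925900
step 4 [4y] zero: DF = P = 1107/1250 ≈ 0.885600

1 1 9683/10000
2 2 4677/5000
3 3 9259/10000
4 4 1107/1250
DF(2y) = 4677/5000 ≈ 0.935400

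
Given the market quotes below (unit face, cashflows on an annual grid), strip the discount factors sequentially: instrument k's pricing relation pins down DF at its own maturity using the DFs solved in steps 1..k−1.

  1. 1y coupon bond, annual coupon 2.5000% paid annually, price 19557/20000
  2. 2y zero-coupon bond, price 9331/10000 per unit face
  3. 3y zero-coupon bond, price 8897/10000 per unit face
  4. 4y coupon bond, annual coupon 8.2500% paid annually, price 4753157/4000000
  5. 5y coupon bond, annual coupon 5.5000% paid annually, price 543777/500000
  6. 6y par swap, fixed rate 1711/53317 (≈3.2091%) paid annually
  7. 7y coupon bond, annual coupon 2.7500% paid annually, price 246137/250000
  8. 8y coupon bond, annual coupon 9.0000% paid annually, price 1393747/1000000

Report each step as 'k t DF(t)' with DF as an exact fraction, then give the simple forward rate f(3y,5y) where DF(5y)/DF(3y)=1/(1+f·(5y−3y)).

1 1 477/500
2 2 9331/10000
3 3 8897/10000
4 4 8861/10000
5 5 8399/10000
6 6 8289/10000
7 7 1631/2000
8 8 7711/10000
f(3y,5y) = ((8897/10000)/(8399/10000) − 1)/(2) = 249/8399 ≈ 2.9646%

step 1 [1y] bond c/1=1/40: DF=(19557/20000 − 1/40·(0))/(1+1/40) = 477/500 ≈ 0.954000
step 2 [2y] zero: DF = P = 9331/10000 ≈ 0.933100
step 3 [3y] zero: DF = P = 8897/10000 ≈ 0.889700
step 4 [4y] bond c/1=33/400: DF=(4753157/4000000 − 33/400·(0.954000+0.933100+0.889700))/(1+33/400) = 8861/10000 ≈ 0.886100
step 5 [5y] bond c/1=11/200: DF=(543777/500000 − 11/200·(0.954000+0.933100+0.889700+0.886100))/(1+11/200) = 8399/10000 ≈ 0.839900
step 6 [6y] swap r/1=1711/53317: DF=(1 − 1711/53317·(0.954000+0.933100+0.889700+0.886100+0.839900))/(1+1711/53317) = 8289/10000 ≈ 0.828900
step 7 [7y] bond c/1=11/400: DF=(246137/250000 − 11/400·(0.954000+0.933100+0.889700+0.886100+0.839900+0.828900))/(1+11/400) = 1631/2000 ≈ 0.815500
step 8 [8y] bond c/1=9/100: DF=(1393747/1000000 − 9/100·(0.954000+0.933100+0.889700+0.886100+0.839900+0.828900+0.815500))/(1+9/100) = 7711/10000 ≈ 0.771100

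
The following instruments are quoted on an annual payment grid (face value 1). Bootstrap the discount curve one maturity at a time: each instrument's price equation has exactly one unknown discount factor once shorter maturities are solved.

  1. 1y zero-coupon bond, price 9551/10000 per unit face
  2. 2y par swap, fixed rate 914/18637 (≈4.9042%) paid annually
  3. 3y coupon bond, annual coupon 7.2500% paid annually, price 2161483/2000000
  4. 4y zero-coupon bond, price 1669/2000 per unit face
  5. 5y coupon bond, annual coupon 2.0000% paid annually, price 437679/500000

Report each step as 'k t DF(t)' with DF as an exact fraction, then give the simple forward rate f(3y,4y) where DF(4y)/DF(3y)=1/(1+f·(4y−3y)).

1 1 9551/10000
2 2 4543/5000
3 3 8817/10000
4 4 1669/2000
5 5 197/250
f(3y,4y) = ((8817/10000)/(1669/2000) − 1)/(1) = 472/8345 ≈ 5.6561%

step 1 [1y] zero: DF = P = 9551/10000 ≈ 0.955100
step 2 [2y] swap r/1=914/18637: DF=(1 − 914/18637·(0.955100))/(1+914/18637) = 4543/5000 ≈ 0.908600
step 3 [3y] bond c/1=29/400: DF=(2161483/2000000 − 29/400·(0.955100+0.908600))/(1+29/400) = 8817/10000 ≈ 0.881700
step 4 [4y] zero: DF = P = 1669/2000 ≈ 0.834500
step 5 [5y] bond c/1=1/50: DF=(437679/500000 − 1/50·(0.955100+0.908600+0.881700+0.834500))/(1+1/50) = 197/250 ≈ 0.788000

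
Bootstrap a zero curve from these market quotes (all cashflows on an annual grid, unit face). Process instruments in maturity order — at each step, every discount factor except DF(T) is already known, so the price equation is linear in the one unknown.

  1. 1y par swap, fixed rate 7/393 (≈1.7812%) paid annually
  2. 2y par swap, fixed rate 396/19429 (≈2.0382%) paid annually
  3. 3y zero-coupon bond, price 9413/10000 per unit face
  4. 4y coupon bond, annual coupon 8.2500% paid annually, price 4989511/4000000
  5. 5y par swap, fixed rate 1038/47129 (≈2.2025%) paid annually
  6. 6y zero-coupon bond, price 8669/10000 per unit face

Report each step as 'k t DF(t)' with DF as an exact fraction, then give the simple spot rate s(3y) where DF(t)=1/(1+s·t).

step 1 [1y] swap r/1=7/393: DF=(1 − 7/393·(0))/(1+7/393) = 393/400 ≈ 0.982500
step 2 [2y] swap r/1=396/19429: DF=(1 − 396/19429·(0.982500))/(1+396/19429) = 2401/2500 ≈ 0.960400
step 3 [3y] zero: DF = P = 9413/10000 ≈ 0.941300
step 4 [4y] bond c/1=33/400: DF=(4989511/4000000 − 33/400·(0.982500+0.960400+0.941300))/(1+33/400) = 373/400 ≈ 0.932500
step 5 [5y] swap r/1=1038/47129: DF=(1 − 1038/47129·(0.982500+0.960400+0.941300+0.932500))/(1+1038/47129) = 4481/5000 ≈ 0.896200
step 6 [6y] zero: DF = P = 8669/10000 ≈ 0.866900

1 1 393/400
2 2 2401/2500
3 3 9413/10000
4 4 373/400
5 5 4481/5000
6 6 8669/10000
s(3y) = (1/(9413/10000) − 1)/(3) = 587/28239 ≈ 2.0787%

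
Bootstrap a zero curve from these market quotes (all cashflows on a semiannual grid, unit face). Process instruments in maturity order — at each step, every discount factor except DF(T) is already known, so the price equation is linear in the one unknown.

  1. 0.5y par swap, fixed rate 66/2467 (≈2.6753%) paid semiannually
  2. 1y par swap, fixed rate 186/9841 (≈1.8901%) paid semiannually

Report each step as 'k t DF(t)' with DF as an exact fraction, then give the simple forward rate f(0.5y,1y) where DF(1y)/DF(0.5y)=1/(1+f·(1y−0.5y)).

1 1/2 2467/2500
2 1 4907/5000
f(0.5y,1y) = ((2467/2500)/(4907/5000) − 1)/(1/2) = 54/4907 ≈ 1.1005%

step 1 [0.5y] swap r/2=33/2467: DF=(1 − 33/2467·(0))/(1+33/2467) = 2467/2500 ≈ 0.986800
step 2 [1y] swap r/2=93/9841: DF=(1 − 93/9841·(0.986800))/(1+93/9841) = 4907/5000 ≈ 0.981400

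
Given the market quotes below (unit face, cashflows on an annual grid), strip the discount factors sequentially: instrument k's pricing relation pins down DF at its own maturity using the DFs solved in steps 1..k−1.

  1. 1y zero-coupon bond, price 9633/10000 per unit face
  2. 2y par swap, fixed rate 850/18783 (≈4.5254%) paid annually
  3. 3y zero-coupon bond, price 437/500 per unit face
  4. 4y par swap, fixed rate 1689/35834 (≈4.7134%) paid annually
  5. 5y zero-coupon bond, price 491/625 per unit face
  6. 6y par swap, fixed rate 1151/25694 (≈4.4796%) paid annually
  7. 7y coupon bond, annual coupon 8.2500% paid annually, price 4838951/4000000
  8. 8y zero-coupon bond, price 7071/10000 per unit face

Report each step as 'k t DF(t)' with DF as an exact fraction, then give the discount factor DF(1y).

1 1 9633/10000
2 2 183/200
3 3 437/500
4 4 8311/10000
5 5 491/625
6 6 3849/5000
7 7 7259/10000
8 8 7071/10000
DF(1y) = 9633/10000 ≈ 0.963300

step 1 [1y] zero: DF = P = 9633/10000 ≈ 0.963300
step 2 [2y] swap r/1=850/18783: DF=(1 − 850/18783·(0.963300))/(1+850/18783) = 183/200 ≈ 0.915000
step 3 [3y] zero: DF = P = 437/500 ≈ 0.874000
step 4 [4y] swap r/1=1689/35834: DF=(1 − 1689/35834·(0.963300+0.915000+0.874000))/(1+1689/35834) = 8311/10000 ≈ 0.831100
step 5 [5y] zero: DF = P = 491/625 ≈ 0.785600
step 6 [6y] swap r/1=1151/25694: DF=(1 − 1151/25694·(0.963300+0.915000+0.874000+0.831100+0.785600))/(1+1151/25694) = 3849/5000 ≈ 0.769800
step 7 [7y] bond c/1=33/400: DF=(4838951/4000000 − 33/400·(0.963300+0.915000+0.874000+0.831100+0.785600+0.769800))/(1+33/400) = 7259/10000 ≈ 0.725900
step 8 [8y] zero: DF = P = 7071/10000 ≈ 0.707100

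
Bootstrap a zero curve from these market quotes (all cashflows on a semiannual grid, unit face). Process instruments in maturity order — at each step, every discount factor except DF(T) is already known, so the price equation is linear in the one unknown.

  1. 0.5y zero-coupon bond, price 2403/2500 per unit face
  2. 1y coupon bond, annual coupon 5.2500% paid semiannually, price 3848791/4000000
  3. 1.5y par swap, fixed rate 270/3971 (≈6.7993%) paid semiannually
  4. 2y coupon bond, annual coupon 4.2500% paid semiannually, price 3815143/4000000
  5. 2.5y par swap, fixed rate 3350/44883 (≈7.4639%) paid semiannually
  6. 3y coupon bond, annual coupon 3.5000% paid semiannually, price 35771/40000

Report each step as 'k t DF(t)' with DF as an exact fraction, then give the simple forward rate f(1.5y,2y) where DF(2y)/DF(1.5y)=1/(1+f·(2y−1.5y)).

step 1 [0.5y] zero: DF = P = 2403/2500 ≈ 0.961200
step 2 [1y] bond c/2=21/800: DF=(3848791/4000000 − 21/800·(0.961200))/(1+21/800) = 913/1000 ≈ 0.913000
step 3 [1.5y] swap r/2=135/3971: DF=(1 − 135/3971·(0.961200+0.913000))/(1+135/3971) = 1811/2000 ≈ 0.905500
step 4 [2y] bond c/2=17/800: DF=(3815143/4000000 − 17/800·(0.961200+0.913000+0.905500))/(1+17/800) = 8761/10000 ≈ 0.876100
step 5 [2.5y] swap r/2=1675/44883: DF=(1 − 1675/44883·(0.961200+0.913000+0.905500+0.876100))/(1+1675/44883) = 333/400 ≈ 0.832500
step 6 [3y] bond c/2=7/400: DF=(35771/40000 − 7/400·(0.961200+0.913000+0.905500+0.876100+0.832500))/(1+7/400) = 8017/10000 ≈ 0.801700

1 1/2 2403/2500
2 1 913/1000
3 3/2 1811/2000
4 2 8761/10000
5 5/2 333/400
6 3 8017/10000
f(1.5y,2y) = ((1811/2000)/(8761/10000) − 1)/(1/2) = 588/8761 ≈ 6.7116%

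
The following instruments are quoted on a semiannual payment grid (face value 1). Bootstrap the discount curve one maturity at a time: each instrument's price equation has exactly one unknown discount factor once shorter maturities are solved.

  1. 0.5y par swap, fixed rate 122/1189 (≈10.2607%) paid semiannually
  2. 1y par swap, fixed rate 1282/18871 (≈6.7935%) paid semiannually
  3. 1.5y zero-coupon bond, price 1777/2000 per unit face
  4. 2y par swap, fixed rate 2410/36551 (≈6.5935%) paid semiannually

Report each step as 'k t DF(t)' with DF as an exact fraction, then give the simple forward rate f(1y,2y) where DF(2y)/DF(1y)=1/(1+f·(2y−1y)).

step 1 [0.5y] swap r/2=61/1189: DF=(1 − 61/1189·(0))/(1+61/1189) = 1189/1250 ≈ 0.951200
step 2 [1y] swap r/2=641/18871: DF=(1 − 641/18871·(0.951200))/(1+641/18871) = 9359/10000 ≈ 0.935900
step 3 [1.5y] zero: DF = P = 1777/2000 ≈ 0.888500
step 4 [2y] swap r/2=1205/36551: DF=(1 − 1205/36551·(0.951200+0.935900+0.888500))/(1+1205/36551) = 1759/2000 ≈ 0.879500

1 1/2 1189/1250
2 1 9359/10000
3 3/2 1777/2000
4 2 1759/2000
f(1y,2y) = ((9359/10000)/(1759/2000) − 1)/(1) = 564/8795 ≈ 6.4127%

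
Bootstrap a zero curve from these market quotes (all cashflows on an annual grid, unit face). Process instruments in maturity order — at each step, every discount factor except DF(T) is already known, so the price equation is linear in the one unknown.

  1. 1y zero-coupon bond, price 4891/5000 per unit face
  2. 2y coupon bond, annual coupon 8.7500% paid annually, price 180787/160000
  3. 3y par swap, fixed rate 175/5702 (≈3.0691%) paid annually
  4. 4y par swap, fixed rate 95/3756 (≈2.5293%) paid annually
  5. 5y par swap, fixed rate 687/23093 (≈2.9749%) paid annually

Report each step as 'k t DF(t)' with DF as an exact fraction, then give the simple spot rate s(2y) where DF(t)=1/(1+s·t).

step 1 [1y] zero: DF = P = 4891/5000 ≈ 0.978200
step 2 [2y] bond c/1=7/80: DF=(180787/160000 − 7/80·(0.978200))/(1+7/80) = 9603/10000 ≈ 0.960300
step 3 [3y] swap r/1=175/5702: DF=(1 − 175/5702·(0.978200+0.960300))/(1+175/5702) = 73/80 ≈ 0.912500
step 4 [4y] swap r/1=95/3756: DF=(1 − 95/3756·(0.978200+0.960300+0.912500))/(1+95/3756) = 181/200 ≈ 0.905000
step 5 [5y] swap r/1=687/23093: DF=(1 − 687/23093·(0.978200+0.960300+0.912500+0.905000))/(1+687/23093) = 4313/5000 ≈ 0.862600

1 1 4891/5000
2 2 9603/10000
3 3 73/80
4 4 181/200
5 5 4313/5000
s(2y) = (1/(9603/10000) − 1)/(2) = 397/19206 ≈ 2.0671%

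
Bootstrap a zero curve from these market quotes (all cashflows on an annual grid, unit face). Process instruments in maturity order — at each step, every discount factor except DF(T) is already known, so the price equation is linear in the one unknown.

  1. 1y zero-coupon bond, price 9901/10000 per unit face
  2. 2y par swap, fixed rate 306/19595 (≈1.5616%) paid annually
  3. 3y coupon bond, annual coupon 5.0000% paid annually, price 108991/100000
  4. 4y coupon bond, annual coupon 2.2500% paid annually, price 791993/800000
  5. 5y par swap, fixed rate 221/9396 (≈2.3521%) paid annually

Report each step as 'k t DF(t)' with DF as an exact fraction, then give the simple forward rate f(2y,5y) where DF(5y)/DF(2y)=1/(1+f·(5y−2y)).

step 1 [1y] zero: DF = P = 9901/10000 ≈ 0.990100
step 2 [2y] swap r/1=306/19595: DF=(1 − 306/19595·(0.990100))/(1+306/19595) = 4847/5000 ≈ 0.969400
step 3 [3y] bond c/1=1/20: DF=(108991/100000 − 1/20·(0.990100+0.969400))/(1+1/20) = 9447/10000 ≈ 0.944700
step 4 [4y] bond c/1=9/400: DF=(791993/800000 − 9/400·(0.990100+0.969400+0.944700))/(1+9/400) = 9043/10000 ≈ 0.904300
step 5 [5y] swap r/1=221/9396: DF=(1 − 221/9396·(0.990100+0.969400+0.944700+0.904300))/(1+221/9396) = 1779/2000 ≈ 0.889500

1 1 9901/10000
2 2 4847/5000
3 3 9447/10000
4 4 9043/10000
5 5 1779/2000
f(2y,5y) = ((4847/5000)/(1779/2000) − 1)/(3) = 799/26685 ≈ 2.9942%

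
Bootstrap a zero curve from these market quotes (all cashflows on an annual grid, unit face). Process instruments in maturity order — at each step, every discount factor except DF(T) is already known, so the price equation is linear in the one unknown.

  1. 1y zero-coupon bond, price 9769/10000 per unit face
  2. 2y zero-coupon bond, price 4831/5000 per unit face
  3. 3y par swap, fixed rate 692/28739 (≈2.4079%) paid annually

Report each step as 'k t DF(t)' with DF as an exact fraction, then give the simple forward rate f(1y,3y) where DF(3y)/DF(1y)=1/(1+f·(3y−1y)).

step 1 [1y] zero: DF = P = 9769/10000 ≈ 0.976900
step 2 [2y] zero: DF = P = 4831/5000 ≈ 0.966200
step 3 [3y] swap r/1=692/28739: DF=(1 − 692/28739·(0.976900+0.966200))/(1+692/28739) = 2327/2500 ≈ 0.930800

1 1 9769/10000
2 2 4831/5000
3 3 2327/2500
f(1y,3y) = ((9769/10000)/(2327/2500) − 1)/(2) = 461/18616 ≈ 2.4764%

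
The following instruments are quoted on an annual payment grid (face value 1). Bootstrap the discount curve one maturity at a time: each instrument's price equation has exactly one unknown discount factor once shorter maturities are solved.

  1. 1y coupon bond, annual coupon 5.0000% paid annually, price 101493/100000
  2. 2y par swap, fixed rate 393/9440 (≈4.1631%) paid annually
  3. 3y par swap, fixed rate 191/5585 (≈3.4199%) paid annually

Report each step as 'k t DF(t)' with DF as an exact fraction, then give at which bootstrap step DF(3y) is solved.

1 1 4833/5000
2 2 4607/5000
3 3 1809/2000
DF(3y) is solved at step 3

step 1 [1y] bond c/1=1/20: DF=(101493/100000 − 1/20·(0))/(1+1/20) = 4833/5000 ≈ 0.966600
step 2 [2y] swap r/1=393/9440: DF=(1 − 393/9440·(0.966600))/(1+393/9440) = 4607/5000 ≈ 0.921400
step 3 [3y] swap r/1=191/5585: DF=(1 − 191/5585·(0.966600+0.921400))/(1+191/5585) = 1809/2000 ≈ 0.904500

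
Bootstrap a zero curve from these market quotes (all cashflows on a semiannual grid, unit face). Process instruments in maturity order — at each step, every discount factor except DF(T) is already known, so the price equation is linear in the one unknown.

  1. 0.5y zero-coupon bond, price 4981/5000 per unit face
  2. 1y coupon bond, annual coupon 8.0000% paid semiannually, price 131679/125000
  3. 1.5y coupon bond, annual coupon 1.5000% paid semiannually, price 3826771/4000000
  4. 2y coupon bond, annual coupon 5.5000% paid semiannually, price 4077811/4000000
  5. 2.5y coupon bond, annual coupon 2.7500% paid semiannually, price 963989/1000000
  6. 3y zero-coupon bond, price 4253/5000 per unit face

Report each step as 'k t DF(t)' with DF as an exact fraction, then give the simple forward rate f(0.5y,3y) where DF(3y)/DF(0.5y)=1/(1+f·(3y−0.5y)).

1 1/2 4981/5000
2 1 4873/5000
3 3/2 9349/10000
4 2 1143/1250
5 5/2 8991/10000
6 3 4253/5000
f(0.5y,3y) = ((4981/5000)/(4253/5000) − 1)/(5/2) = 1456/21265 ≈ 6.8469%

step 1 [0.5y] zero: DF = P = 4981/5000 ≈ 0.996200
step 2 [1y] bond c/2=1/25: DF=(131679/125000 − 1/25·(0.996200))/(1+1/25) = 4873/5000 ≈ 0.974600
step 3 [1.5y] bond c/2=3/400: DF=(3826771/4000000 − 3/400·(0.996200+0.974600))/(1+3/400) = 9349/10000 ≈ 0.934900
step 4 [2y] bond c/2=11/400: DF=(4077811/4000000 − 11/400·(0.996200+0.974600+0.934900))/(1+11/400) = 1143/1250 ≈ 0.914400
step 5 [2.5y] bond c/2=11/800: DF=(963989/1000000 − 11/800·(0.996200+0.974600+0.934900+0.914400))/(1+11/800) = 8991/10000 ≈ 0.899100
step 6 [3y] zero: DF = P = 4253/5000 ≈ 0.850600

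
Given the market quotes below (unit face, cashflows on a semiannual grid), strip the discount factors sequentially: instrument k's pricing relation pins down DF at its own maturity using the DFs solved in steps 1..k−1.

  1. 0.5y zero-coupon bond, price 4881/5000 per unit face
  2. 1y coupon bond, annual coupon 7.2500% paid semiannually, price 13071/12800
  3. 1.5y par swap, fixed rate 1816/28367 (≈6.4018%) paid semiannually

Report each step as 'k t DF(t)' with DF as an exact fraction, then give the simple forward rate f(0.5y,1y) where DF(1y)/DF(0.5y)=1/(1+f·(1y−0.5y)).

1 1/2 4881/5000
2 1 9513/10000
3 3/2 2273/2500
f(0.5y,1y) = ((4881/5000)/(9513/10000) − 1)/(1/2) = 166/3171 ≈ 5.2349%

step 1 [0.5y] zero: DF = P = 4881/5000 ≈ 0.976200
step 2 [1y] bond c/2=29/800: DF=(13071/12800 − 29/800·(0.976200))/(1+29/800) = 9513/10000 ≈ 0.951300
step 3 [1.5y] swap r/2=908/28367: DF=(1 − 908/28367·(0.976200+0.951300))/(1+908/28367) = 2273/2500 ≈ 0.909200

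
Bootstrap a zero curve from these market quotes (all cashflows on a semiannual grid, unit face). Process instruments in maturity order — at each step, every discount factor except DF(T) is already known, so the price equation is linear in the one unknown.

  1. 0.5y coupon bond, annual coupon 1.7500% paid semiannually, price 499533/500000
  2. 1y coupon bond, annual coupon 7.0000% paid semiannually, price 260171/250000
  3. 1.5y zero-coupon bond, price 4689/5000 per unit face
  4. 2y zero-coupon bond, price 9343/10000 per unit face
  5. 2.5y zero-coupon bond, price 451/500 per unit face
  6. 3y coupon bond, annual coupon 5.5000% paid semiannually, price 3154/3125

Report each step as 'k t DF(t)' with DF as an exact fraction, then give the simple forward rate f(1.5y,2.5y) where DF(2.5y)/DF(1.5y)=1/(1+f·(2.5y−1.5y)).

step 1 [0.5y] bond c/2=7/800: DF=(499533/500000 − 7/800·(0))/(1+7/800) = 619/625 ≈ 0.990400
step 2 [1y] bond c/2=7/200: DF=(260171/250000 − 7/200·(0.990400))/(1+7/200) = 243/250 ≈ 0.972000
step 3 [1.5y] zero: DF = P = 4689/5000 ≈ 0.937800
step 4 [2y] zero: DF = P = 9343/10000 ≈ 0.934300
step 5 [2.5y] zero: DF = P = 451/500 ≈ 0.902000
step 6 [3y] bond c/2=11/400: DF=(3154/3125 − 11/400·(0.990400+0.972000+0.937800+0.934300+0.902000))/(1+11/400) = 1711/2000 ≈ 0.855500

1 1/2 619/625
2 1 243/250
3 3/2 4689/5000
4 2 9343/10000
5 5/2 451/500
6 3 1711/2000
f(1.5y,2.5y) = ((4689/5000)/(451/500) − 1)/(1) = 179/4510 ≈ 3.9690%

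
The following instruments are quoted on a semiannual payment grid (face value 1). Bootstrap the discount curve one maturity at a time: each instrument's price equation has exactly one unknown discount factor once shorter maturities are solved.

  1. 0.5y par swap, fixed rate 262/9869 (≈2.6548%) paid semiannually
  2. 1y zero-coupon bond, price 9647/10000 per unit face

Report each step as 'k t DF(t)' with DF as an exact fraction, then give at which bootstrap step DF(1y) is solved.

step 1 [0.5y] swap r/2=131/9869: DF=(1 − 131/9869·(0))/(1+131/9869) = 9869/10000 ≈ 0.986900
step 2 [1y] zero: DF = P = 9647/10000 ≈ 0.964700

1 1/2 9869/10000
2 1 9647/10000
DF(1y) is solved at step 2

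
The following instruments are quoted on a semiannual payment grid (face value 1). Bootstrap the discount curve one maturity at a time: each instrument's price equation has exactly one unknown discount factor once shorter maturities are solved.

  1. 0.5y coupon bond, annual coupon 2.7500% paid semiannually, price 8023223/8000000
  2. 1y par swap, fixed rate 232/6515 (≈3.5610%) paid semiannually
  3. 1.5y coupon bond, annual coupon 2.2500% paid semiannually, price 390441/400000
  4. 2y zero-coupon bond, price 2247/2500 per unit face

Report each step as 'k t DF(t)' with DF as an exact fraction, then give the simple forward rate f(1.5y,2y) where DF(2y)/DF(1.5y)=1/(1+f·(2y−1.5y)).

1 1/2 9893/10000
2 1 2413/2500
3 3/2 1887/2000
4 2 2247/2500
f(1.5y,2y) = ((1887/2000)/(2247/2500) − 1)/(1/2) = 149/1498 ≈ 9.9466%

step 1 [0.5y] bond c/2=11/800: DF=(8023223/8000000 − 11/800·(0))/(1+11/800) = 9893/10000 ≈ 0.989300
step 2 [1y] swap r/2=116/6515: DF=(1 − 116/6515·(0.989300))/(1+116/6515) = 2413/2500 ≈ 0.965200
step 3 [1.5y] bond c/2=9/800: DF=(390441/400000 − 9/800·(0.989300+0.965200))/(1+9/800) = 1887/2000 ≈ 0.943500
step 4 [2y] zero: DF = P = 2247/2500 ≈ 0.898800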